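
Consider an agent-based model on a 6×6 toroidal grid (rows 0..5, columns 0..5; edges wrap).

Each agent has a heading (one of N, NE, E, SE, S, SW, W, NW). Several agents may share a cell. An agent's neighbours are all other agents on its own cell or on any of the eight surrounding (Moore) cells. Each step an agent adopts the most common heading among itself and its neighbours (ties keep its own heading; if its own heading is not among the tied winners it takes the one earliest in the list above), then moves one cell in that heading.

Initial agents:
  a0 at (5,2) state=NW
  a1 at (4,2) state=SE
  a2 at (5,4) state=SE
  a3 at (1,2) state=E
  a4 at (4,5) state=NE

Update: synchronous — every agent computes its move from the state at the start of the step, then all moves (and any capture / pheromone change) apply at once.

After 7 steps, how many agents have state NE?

1

t=1: a0@(4,1):NW a1@(5,3):SE a2@(0,5):SE a3@(1,3):E a4@(3,0):NE
t=2: a0@(3,0):NW a1@(0,4):SE a2@(1,0):SE a3@(1,4):E a4@(2,1):NE
t=3: a0@(2,5):NW a1@(1,5):SE a2@(2,1):SE a3@(1,5):E a4@(1,2):NE
t=4: a0@(1,4):NW a1@(2,0):SE a2@(3,2):SE a3@(1,0):E a4@(0,3):NE
t=5: a0@(0,3):NW a1@(3,1):SE a2@(4,3):SE a3@(1,1):E a4@(5,4):NE
t=6: a0@(5,2):NW a1@(4,2):SE a2@(5,4):SE a3@(1,2):E a4@(4,5):NE
t=7: a0@(4,1):NW a1@(5,3):SE a2@(0,5):SE a3@(1,3):E a4@(3,0):NE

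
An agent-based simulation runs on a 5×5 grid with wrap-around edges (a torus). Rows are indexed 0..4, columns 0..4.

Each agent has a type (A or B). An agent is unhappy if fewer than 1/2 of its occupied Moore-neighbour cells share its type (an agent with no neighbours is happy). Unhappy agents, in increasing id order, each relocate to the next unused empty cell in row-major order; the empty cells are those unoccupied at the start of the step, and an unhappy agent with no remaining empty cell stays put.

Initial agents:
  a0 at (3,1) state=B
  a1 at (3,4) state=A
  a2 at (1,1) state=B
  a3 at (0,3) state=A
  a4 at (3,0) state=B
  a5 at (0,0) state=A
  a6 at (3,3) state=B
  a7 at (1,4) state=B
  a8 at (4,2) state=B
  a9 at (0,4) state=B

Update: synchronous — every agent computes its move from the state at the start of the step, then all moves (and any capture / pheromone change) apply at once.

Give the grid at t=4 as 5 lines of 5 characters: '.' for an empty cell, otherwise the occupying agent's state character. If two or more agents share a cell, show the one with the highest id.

t=1: a0@(3,1):B a1@(0,1):A a2@(0,2):B a3@(1,0):A a4@(3,0):B a5@(1,2):A a6@(3,3):B a7@(1,3):B a8@(4,2):B a9@(2,0):B
t=2: a0@(3,1):B a1@(0,1):A a2@(0,2):B a3@(1,0):A a4@(3,0):B a5@(0,0):A a6@(3,3):B a7@(1,3):B a8@(4,2):B a9@(2,0):B
t=3: (unchanged — steady state)

AAB..
A..B.
B....
BB.B.
..B..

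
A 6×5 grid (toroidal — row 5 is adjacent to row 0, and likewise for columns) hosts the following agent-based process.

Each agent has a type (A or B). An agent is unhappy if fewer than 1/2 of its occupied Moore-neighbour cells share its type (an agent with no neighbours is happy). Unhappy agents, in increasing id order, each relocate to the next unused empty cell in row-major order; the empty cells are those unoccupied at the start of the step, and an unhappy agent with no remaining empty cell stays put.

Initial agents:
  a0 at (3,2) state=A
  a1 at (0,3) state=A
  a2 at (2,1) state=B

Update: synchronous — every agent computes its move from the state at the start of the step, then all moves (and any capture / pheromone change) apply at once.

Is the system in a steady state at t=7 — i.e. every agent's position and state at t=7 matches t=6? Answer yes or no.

yes

t=1: a0@(0,0):A a1@(0,3):A a2@(0,1):B
t=2: a0@(0,2):A a1@(0,3):A a2@(0,4):B
t=3: a0@(0,2):A a1@(0,3):A a2@(0,0):B
t=4: (unchanged — steady state)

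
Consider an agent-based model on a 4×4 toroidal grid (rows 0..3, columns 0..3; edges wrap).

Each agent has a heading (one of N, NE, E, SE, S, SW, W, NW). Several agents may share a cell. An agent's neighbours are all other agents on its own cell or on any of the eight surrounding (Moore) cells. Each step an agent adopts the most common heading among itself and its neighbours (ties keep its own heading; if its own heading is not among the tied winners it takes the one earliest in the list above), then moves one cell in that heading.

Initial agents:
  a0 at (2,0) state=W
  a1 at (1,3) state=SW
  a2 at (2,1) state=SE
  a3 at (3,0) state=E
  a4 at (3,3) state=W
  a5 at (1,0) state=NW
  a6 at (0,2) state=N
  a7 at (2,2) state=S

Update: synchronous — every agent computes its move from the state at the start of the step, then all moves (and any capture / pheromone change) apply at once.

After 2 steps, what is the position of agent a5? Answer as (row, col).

(0, 2)

t=1: a0@(2,3):W a1@(2,2):SW a2@(3,2):SE a3@(3,3):W a4@(3,2):W a5@(0,3):NW a6@(3,2):N a7@(3,2):S
t=2: a0@(2,2):W a1@(2,1):W a2@(3,1):W a3@(3,2):W a4@(3,1):W a5@(0,2):W a6@(3,1):W a7@(3,1):W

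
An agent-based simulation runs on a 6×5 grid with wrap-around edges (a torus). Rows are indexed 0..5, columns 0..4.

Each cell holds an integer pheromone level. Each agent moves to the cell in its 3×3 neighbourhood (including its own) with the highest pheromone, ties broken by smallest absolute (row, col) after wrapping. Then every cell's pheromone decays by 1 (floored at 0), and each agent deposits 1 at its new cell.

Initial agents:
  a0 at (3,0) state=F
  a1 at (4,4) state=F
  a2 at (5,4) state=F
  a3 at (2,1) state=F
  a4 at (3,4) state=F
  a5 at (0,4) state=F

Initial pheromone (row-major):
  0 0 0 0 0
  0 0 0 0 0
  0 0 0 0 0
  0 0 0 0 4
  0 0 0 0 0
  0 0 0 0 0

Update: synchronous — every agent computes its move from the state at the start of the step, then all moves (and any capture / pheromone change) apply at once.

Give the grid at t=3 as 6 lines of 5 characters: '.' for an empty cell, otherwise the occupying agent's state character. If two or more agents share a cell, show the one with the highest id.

F....
.....
.....
....F
.....
.....

t=1: a0@(3,4) a1@(3,4) a2@(0,0) a3@(1,0) a4@(3,4) a5@(0,0) | pheromone: 2 0 0 0 0 / 1 0 0 0 0 / 0 0 0 0 0 / 0 0 0 0 6 / 0 0 0 0 0 / 0 0 0 0 0
t=2: a0@(3,4) a1@(3,4) a2@(0,0) a3@(0,0) a4@(3,4) a5@(0,0) | pheromone: 4 0 0 0 0 / 0 0 0 0 0 / 0 0 0 0 0 / 0 0 0 0 8 / 0 0 0 0 0 / 0 0 0 0 0
t=3: a0@(3,4) a1@(3,4) a2@(0,0) a3@(0,0) a4@(3,4) a5@(0,0) | pheromone: 6 0 0 0 0 / 0 0 0 0 0 / 0 0 0 0 0 / 0 0 0 0 10 / 0 0 0 0 0 / 0 0 0 0 0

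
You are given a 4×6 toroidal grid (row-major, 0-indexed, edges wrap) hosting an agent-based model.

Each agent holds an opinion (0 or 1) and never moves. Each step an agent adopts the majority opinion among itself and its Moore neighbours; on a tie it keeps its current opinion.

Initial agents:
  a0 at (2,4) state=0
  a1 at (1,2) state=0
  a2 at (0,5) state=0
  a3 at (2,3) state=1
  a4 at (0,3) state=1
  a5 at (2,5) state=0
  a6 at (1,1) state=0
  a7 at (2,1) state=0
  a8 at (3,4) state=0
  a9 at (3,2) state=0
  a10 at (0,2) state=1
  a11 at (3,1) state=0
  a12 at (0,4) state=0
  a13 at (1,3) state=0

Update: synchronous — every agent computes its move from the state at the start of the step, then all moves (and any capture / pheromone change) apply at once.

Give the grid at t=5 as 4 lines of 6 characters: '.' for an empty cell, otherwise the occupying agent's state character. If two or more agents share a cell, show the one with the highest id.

..0000
.000..
.0.000
.00.0.

t=1: a0@(2,4):0 a1@(1,2):0 a2@(0,5):0 a3@(2,3):0 a4@(0,3):0 a5@(2,5):0 a6@(1,1):0 a7@(2,1):0 a8@(3,4):0 a9@(3,2):0 a10@(0,2):0 a11@(3,1):0 a12@(0,4):0 a13@(1,3):0
t=2: (unchanged — steady state)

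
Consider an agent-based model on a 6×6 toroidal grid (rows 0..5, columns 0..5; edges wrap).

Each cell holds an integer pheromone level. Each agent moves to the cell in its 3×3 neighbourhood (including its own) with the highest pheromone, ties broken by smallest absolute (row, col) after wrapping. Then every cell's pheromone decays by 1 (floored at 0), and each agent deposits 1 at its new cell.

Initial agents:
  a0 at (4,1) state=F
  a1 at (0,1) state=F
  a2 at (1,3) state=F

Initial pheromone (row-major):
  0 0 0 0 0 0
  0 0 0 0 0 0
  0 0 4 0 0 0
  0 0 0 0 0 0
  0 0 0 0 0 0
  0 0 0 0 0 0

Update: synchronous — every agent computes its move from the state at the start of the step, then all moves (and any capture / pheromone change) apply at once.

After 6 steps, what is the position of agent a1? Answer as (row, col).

t=1: a0@(3,0) a1@(0,0) a2@(2,2) | pheromone: 1 0 0 0 0 0 / 0 0 0 0 0 0 / 0 0 4 0 0 0 / 1 0 0 0 0 0 / 0 0 0 0 0 0 / 0 0 0 0 0 0
t=2: (unchanged — steady state)

(0, 0)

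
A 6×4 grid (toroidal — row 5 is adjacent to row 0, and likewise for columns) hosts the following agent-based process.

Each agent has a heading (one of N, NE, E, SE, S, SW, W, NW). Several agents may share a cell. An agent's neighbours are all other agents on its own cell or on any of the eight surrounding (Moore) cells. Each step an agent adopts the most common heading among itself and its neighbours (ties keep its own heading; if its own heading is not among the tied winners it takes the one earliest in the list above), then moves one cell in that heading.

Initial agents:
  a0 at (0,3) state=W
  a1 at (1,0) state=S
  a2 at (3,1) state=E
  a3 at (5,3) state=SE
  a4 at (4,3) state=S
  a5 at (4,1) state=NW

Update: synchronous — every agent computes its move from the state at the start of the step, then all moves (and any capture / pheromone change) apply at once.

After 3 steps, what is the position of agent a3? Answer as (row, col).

t=1: a0@(0,2):W a1@(2,0):S a2@(3,2):E a3@(0,0):SE a4@(5,3):S a5@(3,0):NW
t=2: a0@(0,1):W a1@(3,0):S a2@(3,3):E a3@(1,1):SE a4@(0,3):S a5@(2,3):NW
t=3: a0@(0,0):W a1@(4,0):S a2@(3,0):E a3@(2,2):SE a4@(1,3):S a5@(1,2):NW

(2, 2)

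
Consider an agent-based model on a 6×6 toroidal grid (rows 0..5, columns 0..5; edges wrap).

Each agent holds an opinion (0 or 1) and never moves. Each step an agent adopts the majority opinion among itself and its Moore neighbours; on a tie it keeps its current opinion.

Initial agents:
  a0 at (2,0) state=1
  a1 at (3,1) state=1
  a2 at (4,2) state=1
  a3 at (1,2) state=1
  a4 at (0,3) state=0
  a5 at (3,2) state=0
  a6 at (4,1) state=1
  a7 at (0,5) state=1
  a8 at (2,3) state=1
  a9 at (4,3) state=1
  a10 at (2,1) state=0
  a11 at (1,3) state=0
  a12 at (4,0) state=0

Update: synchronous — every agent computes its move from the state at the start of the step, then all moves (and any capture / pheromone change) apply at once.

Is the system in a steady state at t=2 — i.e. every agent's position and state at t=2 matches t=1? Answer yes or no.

yes

t=1: a0@(2,0):1 a1@(3,1):1 a2@(4,2):1 a3@(1,2):0 a4@(0,3):0 a5@(3,2):1 a6@(4,1):1 a7@(0,5):1 a8@(2,3):1 a9@(4,3):1 a10@(2,1):1 a11@(1,3):0 a12@(4,0):1
t=2: (unchanged — steady state)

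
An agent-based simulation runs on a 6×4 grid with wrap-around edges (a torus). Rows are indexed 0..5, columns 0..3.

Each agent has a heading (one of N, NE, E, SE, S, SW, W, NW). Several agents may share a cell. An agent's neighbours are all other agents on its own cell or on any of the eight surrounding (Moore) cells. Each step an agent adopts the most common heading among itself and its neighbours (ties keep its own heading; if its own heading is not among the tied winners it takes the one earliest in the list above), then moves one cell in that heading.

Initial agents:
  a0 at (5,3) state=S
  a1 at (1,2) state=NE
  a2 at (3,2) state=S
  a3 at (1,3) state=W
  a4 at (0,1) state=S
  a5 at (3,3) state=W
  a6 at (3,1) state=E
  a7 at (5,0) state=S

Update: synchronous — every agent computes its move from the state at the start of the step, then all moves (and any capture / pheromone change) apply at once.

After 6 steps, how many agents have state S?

t=1: a0@(0,3):S a1@(0,3):NE a2@(4,2):S a3@(1,2):W a4@(1,1):S a5@(3,2):W a6@(3,2):E a7@(0,0):S
t=2: a0@(1,3):S a1@(1,3):S a2@(5,2):S a3@(2,2):S a4@(2,1):S a5@(3,1):W a6@(3,3):E a7@(1,0):S
t=3: a0@(2,3):S a1@(2,3):S a2@(0,2):S a3@(3,2):S a4@(3,1):S a5@(4,1):S a6@(3,0):E a7@(2,0):S
t=4: a0@(3,3):S a1@(3,3):S a2@(1,2):S a3@(4,2):S a4@(4,1):S a5@(5,1):S a6@(4,0):S a7@(3,0):S
t=5: a0@(4,3):S a1@(4,3):S a2@(2,2):S a3@(5,2):S a4@(5,1):S a5@(0,1):S a6@(5,0):S a7@(4,0):S
t=6: a0@(5,3):S a1@(5,3):S a2@(3,2):S a3@(0,2):S a4@(0,1):S a5@(1,1):S a6@(0,0):S a7@(5,0):S

8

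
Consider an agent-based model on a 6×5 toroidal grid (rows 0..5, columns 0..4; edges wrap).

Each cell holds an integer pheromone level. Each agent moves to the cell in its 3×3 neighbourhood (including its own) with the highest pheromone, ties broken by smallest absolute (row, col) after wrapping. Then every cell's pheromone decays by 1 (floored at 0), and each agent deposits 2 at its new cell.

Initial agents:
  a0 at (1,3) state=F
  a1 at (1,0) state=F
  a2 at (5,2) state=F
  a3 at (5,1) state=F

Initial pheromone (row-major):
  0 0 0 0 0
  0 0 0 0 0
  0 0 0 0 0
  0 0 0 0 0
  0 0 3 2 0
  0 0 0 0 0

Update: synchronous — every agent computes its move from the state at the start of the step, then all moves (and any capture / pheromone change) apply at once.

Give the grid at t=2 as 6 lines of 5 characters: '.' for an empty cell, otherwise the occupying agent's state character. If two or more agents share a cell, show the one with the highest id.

F.F..
.....
.....
.....
..F..
.....

t=1: a0@(0,2) a1@(0,0) a2@(4,2) a3@(4,2) | pheromone: 2 0 2 0 0 / 0 0 0 0 0 / 0 0 0 0 0 / 0 0 0 0 0 / 0 0 6 1 0 / 0 0 0 0 0
t=2: a0@(0,2) a1@(0,0) a2@(4,2) a3@(4,2) | pheromone: 3 0 3 0 0 / 0 0 0 0 0 / 0 0 0 0 0 / 0 0 0 0 0 / 0 0 9 0 0 / 0 0 0 0 0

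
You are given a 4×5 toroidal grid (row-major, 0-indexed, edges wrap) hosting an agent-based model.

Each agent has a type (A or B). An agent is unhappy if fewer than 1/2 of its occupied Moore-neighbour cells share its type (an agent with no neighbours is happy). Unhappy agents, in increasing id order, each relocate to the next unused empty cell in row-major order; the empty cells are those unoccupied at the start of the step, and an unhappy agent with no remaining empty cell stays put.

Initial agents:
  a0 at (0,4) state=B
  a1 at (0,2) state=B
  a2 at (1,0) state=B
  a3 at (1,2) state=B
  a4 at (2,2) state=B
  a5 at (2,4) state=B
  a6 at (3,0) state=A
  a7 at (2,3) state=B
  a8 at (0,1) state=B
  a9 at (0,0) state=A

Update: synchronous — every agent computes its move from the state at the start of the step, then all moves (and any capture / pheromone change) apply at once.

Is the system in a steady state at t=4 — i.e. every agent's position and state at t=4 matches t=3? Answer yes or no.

no

t=1: a0@(0,3):B a1@(0,2):B a2@(1,0):B a3@(1,2):B a4@(2,2):B a5@(2,4):B a6@(1,1):A a7@(2,3):B a8@(0,1):B a9@(1,3):A
t=2: a0@(0,3):B a1@(0,2):B a2@(1,0):B a3@(1,2):B a4@(2,2):B a5@(2,4):B a6@(0,0):A a7@(2,3):B a8@(0,1):B a9@(0,4):A
t=3: a0@(0,3):B a1@(0,2):B a2@(1,0):B a3@(1,2):B a4@(2,2):B a5@(2,4):B a6@(1,1):A a7@(2,3):B a8@(0,1):B a9@(1,3):A
t=4: a0@(0,3):B a1@(0,2):B a2@(1,0):B a3@(1,2):B a4@(2,2):B a5@(2,4):B a6@(0,0):A a7@(2,3):B a8@(0,1):B a9@(0,4):A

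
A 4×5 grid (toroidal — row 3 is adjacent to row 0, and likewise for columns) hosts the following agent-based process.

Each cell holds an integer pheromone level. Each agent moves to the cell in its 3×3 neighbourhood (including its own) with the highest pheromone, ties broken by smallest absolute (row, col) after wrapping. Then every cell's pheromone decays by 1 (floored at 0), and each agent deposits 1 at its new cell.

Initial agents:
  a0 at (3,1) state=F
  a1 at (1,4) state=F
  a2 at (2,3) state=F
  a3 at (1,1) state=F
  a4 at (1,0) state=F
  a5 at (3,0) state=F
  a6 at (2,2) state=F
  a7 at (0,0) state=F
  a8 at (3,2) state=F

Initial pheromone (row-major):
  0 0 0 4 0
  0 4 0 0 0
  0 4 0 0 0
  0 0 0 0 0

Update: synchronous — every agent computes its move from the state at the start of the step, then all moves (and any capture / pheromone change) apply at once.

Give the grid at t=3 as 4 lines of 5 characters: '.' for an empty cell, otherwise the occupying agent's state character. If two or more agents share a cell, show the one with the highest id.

t=1: a0@(2,1) a1@(0,3) a2@(1,2) a3@(1,1) a4@(1,1) a5@(2,1) a6@(1,1) a7@(1,1) a8@(0,3) | pheromone: 0 0 0 5 0 / 0 7 1 0 0 / 0 5 0 0 0 / 0 0 0 0 0
t=2: a0@(1,1) a1@(0,3) a2@(1,1) a3@(1,1) a4@(1,1) a5@(1,1) a6@(1,1) a7@(1,1) a8@(0,3) | pheromone: 0 0 0 6 0 / 0 13 0 0 0 / 0 4 0 0 0 / 0 0 0 0 0
t=3: a0@(1,1) a1@(0,3) a2@(1,1) a3@(1,1) a4@(1,1) a5@(1,1) a6@(1,1) a7@(1,1) a8@(0,3) | pheromone: 0 0 0 7 0 / 0 19 0 0 0 / 0 3 0 0 0 / 0 0 0 0 0

...F.
.F...
.....
.....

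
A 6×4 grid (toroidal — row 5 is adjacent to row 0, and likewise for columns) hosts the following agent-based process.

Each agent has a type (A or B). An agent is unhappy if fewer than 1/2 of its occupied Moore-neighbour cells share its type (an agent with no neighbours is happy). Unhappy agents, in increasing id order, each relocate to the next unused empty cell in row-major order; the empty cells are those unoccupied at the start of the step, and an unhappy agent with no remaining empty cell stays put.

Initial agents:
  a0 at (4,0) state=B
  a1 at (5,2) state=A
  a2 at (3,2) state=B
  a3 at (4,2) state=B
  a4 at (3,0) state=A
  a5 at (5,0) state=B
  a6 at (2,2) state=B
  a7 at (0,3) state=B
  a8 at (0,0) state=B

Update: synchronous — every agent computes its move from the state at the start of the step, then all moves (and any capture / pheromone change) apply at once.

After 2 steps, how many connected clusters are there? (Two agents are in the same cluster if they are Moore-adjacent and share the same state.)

4

t=1: a0@(4,0):B a1@(0,1):A a2@(3,2):B a3@(4,2):B a4@(0,2):A a5@(5,0):B a6@(2,2):B a7@(0,3):B a8@(0,0):B
t=2: a0@(4,0):B a1@(1,0):A a2@(3,2):B a3@(4,2):B a4@(0,2):A a5@(5,0):B a6@(2,2):B a7@(0,3):B a8@(0,0):B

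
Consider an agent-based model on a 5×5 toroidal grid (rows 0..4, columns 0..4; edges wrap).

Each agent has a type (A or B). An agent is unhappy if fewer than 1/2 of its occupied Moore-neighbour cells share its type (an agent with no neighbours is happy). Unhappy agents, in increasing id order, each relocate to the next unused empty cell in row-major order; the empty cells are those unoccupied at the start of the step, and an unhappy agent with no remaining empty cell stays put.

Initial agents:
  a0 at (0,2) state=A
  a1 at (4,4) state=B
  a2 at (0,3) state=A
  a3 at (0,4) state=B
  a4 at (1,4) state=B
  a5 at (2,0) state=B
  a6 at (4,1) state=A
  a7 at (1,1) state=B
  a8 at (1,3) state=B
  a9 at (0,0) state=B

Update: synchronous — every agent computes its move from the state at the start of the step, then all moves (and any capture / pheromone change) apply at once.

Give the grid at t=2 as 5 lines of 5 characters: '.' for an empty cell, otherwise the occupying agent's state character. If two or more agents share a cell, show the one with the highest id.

t=1: a0@(0,2):A a1@(4,4):B a2@(0,1):A a3@(0,4):B a4@(1,4):B a5@(2,0):B a6@(4,1):A a7@(1,1):B a8@(1,3):B a9@(0,0):B
t=2: (unchanged — steady state)

BAA.B
.B.BB
B....
.....
.A..B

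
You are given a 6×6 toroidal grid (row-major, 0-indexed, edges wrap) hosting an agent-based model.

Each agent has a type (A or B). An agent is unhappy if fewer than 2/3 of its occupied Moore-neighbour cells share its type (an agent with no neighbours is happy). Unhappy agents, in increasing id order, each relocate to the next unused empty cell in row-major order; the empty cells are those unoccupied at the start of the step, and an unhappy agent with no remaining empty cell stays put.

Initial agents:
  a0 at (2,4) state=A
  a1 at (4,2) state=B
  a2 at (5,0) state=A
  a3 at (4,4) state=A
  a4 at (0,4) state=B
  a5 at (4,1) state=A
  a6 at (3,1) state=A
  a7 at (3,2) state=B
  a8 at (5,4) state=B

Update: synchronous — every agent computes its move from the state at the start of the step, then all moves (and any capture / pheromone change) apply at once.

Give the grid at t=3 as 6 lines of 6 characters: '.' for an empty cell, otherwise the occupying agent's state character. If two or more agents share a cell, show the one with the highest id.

t=1: a0@(2,4):A a1@(0,0):B a2@(5,0):A a3@(0,1):A a4@(0,4):B a5@(0,2):A a6@(0,3):A a7@(0,5):B a8@(1,0):B
t=2: a0@(2,4):A a1@(1,1):B a2@(1,2):A a3@(1,3):A a4@(1,4):B a5@(0,2):A a6@(1,5):A a7@(0,5):B a8@(1,0):B
t=3: a0@(2,4):A a1@(0,0):B a2@(1,2):A a3@(1,3):A a4@(0,1):B a5@(0,2):A a6@(0,3):A a7@(0,5):B a8@(1,0):B

BBAA.B
B.AA..
....A.
......
......
......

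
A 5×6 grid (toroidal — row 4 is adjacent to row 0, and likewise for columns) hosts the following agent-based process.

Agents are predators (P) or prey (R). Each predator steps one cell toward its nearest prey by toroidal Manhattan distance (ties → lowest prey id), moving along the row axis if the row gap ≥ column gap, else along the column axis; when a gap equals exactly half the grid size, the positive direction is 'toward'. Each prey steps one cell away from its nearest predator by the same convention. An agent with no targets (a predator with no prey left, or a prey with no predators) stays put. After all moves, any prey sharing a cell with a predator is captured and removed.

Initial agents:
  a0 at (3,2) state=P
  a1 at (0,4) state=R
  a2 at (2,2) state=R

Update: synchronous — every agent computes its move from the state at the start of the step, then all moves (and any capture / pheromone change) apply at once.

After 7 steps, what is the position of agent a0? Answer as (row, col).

t=1: a0@(2,2):P a1@(1,4):R a2@(1,2):R
t=2: a0@(1,2):P a1@(1,5):R a2@(0,2):R
t=3: a0@(0,2):P a1@(1,4):R a2@(4,2):R
t=4: a0@(4,2):P a1@(1,5):R a2@(3,2):R
t=5: a0@(3,2):P a1@(1,4):R a2@(2,2):R
t=6: a0@(2,2):P a1@(0,4):R a2@(1,2):R
t=7: a0@(1,2):P a1@(4,4):R a2@(0,2):R

(1, 2)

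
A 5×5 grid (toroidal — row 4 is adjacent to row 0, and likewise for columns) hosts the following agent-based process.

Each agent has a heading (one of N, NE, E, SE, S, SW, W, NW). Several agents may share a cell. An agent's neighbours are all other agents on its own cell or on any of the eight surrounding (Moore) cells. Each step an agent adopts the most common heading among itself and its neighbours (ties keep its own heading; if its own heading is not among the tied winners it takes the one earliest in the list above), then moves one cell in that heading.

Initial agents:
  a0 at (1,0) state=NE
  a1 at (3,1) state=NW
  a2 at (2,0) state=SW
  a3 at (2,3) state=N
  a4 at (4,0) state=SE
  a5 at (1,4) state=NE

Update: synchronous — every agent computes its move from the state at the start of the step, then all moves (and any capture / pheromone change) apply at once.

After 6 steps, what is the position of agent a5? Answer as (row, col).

(0, 0)

t=1: a0@(0,1):NE a1@(2,0):NW a2@(1,1):NE a3@(1,3):N a4@(0,1):SE a5@(0,0):NE
t=2: a0@(4,2):NE a1@(1,4):NW a2@(0,2):NE a3@(0,3):N a4@(4,2):NE a5@(4,1):NE
t=3: a0@(3,3):NE a1@(0,3):NW a2@(4,3):NE a3@(4,4):NE a4@(3,3):NE a5@(3,2):NE
t=4: a0@(2,4):NE a1@(4,4):NE a2@(3,4):NE a3@(3,0):NE a4@(2,4):NE a5@(2,3):NE
t=5: a0@(1,0):NE a1@(3,0):NE a2@(2,0):NE a3@(2,1):NE a4@(1,0):NE a5@(1,4):NE
t=6: a0@(0,1):NE a1@(2,1):NE a2@(1,1):NE a3@(1,2):NE a4@(0,1):NE a5@(0,0):NE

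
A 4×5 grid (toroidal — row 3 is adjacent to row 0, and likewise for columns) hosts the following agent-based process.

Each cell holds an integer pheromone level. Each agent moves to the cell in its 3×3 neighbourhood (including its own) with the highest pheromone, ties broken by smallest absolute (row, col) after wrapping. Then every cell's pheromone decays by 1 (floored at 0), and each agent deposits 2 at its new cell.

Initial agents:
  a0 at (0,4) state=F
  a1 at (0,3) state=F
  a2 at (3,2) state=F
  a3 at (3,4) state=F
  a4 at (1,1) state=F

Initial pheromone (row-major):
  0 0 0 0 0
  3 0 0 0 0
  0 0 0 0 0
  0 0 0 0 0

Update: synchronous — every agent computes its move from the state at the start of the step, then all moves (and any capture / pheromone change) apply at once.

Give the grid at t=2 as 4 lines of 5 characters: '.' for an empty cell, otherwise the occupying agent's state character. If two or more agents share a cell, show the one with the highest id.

t=1: a0@(1,0) a1@(0,2) a2@(0,1) a3@(0,0) a4@(1,0) | pheromone: 2 2 2 0 0 / 6 0 0 0 0 / 0 0 0 0 0 / 0 0 0 0 0
t=2: a0@(1,0) a1@(0,1) a2@(1,0) a3@(1,0) a4@(1,0) | pheromone: 1 3 1 0 0 / 13 0 0 0 0 / 0 0 0 0 0 / 0 0 0 0 0

.F...
F....
.....
.....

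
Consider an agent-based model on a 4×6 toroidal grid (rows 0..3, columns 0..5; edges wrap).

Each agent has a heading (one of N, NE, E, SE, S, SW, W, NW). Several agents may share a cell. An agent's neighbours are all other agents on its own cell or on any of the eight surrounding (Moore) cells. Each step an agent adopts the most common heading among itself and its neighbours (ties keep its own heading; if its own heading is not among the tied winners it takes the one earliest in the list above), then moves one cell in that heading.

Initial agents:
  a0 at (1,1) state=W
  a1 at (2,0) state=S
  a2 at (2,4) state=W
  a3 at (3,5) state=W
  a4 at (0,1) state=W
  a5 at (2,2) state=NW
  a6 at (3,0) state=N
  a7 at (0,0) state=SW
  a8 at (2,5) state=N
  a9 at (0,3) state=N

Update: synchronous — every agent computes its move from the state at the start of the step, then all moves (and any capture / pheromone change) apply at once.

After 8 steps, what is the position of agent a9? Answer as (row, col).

t=1: a0@(1,0):W a1@(1,0):N a2@(2,3):W a3@(3,4):W a4@(0,0):W a5@(1,1):NW a6@(2,0):N a7@(0,5):W a8@(1,5):N a9@(3,3):N
t=2: a0@(1,5):W a1@(0,0):N a2@(2,2):W a3@(3,3):W a4@(0,5):W a5@(0,1):N a6@(1,0):N a7@(0,4):W a8@(0,5):N a9@(3,2):W
t=3: a0@(1,4):W a1@(3,0):N a2@(2,1):W a3@(3,2):W a4@(0,4):W a5@(3,1):N a6@(0,0):N a7@(0,3):W a8@(3,5):N a9@(3,1):W
t=4: a0@(1,3):W a1@(2,0):N a2@(2,0):W a3@(3,1):W a4@(0,3):W a5@(2,1):N a6@(3,0):N a7@(0,2):W a8@(2,5):N a9@(3,0):W
t=5: a0@(1,2):W a1@(1,0):N a2@(1,0):N a3@(3,0):W a4@(0,2):W a5@(1,1):N a6@(2,0):N a7@(0,1):W a8@(1,5):N a9@(2,0):N
t=6: a0@(1,1):W a1@(0,0):N a2@(0,0):N a3@(3,5):W a4@(0,1):W a5@(0,1):N a6@(1,0):N a7@(0,0):W a8@(0,5):N a9@(1,0):N
t=7: a0@(0,1):N a1@(3,0):N a2@(3,0):N a3@(2,5):N a4@(3,1):N a5@(3,1):N a6@(0,0):N a7@(3,0):N a8@(3,5):N a9@(0,0):N
t=8: a0@(3,1):N a1@(2,0):N a2@(2,0):N a3@(1,5):N a4@(2,1):N a5@(2,1):N a6@(3,0):N a7@(2,0):N a8@(2,5):N a9@(3,0):N

(3, 0)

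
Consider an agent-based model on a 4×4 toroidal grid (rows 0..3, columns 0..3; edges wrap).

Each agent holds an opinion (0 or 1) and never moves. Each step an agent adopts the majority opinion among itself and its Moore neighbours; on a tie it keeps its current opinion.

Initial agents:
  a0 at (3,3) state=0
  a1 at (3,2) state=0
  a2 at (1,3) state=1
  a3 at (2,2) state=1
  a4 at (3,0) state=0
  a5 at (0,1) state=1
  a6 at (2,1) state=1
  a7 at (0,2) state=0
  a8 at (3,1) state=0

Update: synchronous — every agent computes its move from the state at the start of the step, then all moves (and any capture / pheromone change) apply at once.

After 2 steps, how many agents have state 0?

8

t=1: a0@(3,3):0 a1@(3,2):0 a2@(1,3):1 a3@(2,2):1 a4@(3,0):0 a5@(0,1):0 a6@(2,1):0 a7@(0,2):0 a8@(3,1):0
t=2: a0@(3,3):0 a1@(3,2):0 a2@(1,3):1 a3@(2,2):0 a4@(3,0):0 a5@(0,1):0 a6@(2,1):0 a7@(0,2):0 a8@(3,1):0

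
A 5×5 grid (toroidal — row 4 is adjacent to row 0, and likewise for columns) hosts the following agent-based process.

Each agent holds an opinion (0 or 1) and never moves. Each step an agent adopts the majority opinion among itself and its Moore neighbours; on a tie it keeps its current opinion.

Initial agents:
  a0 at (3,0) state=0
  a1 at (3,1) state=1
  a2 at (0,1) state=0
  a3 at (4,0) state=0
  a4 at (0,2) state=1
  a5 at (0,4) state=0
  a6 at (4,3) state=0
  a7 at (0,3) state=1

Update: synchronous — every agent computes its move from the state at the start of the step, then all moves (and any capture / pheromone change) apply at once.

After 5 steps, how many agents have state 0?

t=1: a0@(3,0):0 a1@(3,1):0 a2@(0,1):0 a3@(4,0):0 a4@(0,2):1 a5@(0,4):0 a6@(4,3):0 a7@(0,3):1
t=2: (unchanged — steady state)

6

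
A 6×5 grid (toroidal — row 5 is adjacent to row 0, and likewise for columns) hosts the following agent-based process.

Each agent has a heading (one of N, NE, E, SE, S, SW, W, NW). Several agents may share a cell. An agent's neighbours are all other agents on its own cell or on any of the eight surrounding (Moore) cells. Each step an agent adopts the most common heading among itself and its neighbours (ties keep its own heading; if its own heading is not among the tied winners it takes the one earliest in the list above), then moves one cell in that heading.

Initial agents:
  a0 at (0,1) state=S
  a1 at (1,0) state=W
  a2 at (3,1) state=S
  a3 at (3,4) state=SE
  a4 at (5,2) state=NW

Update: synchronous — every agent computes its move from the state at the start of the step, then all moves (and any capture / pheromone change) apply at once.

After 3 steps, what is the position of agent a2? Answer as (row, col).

(0, 1)

t=1: a0@(1,1):S a1@(1,4):W a2@(4,1):S a3@(4,0):SE a4@(4,1):NW
t=2: a0@(2,1):S a1@(1,3):W a2@(5,1):S a3@(5,1):SE a4@(3,0):NW
t=3: a0@(3,1):S a1@(1,2):W a2@(0,1):S a3@(0,2):SE a4@(2,4):NW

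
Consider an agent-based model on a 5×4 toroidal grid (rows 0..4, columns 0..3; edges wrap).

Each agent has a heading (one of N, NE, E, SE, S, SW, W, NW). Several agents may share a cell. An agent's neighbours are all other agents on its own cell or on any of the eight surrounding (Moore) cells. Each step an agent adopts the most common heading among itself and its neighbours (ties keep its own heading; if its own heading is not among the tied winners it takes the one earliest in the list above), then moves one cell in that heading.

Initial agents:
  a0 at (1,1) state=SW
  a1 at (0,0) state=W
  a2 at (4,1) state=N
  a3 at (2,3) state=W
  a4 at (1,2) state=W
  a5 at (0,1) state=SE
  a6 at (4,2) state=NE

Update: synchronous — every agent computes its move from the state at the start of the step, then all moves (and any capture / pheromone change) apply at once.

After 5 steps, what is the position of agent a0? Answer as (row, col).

(1, 0)

t=1: a0@(1,0):W a1@(0,3):W a2@(3,1):N a3@(2,2):W a4@(1,1):W a5@(0,0):W a6@(3,3):NE
t=2: a0@(1,3):W a1@(0,2):W a2@(2,1):N a3@(2,1):W a4@(1,0):W a5@(0,3):W a6@(2,0):NE
t=3: a0@(1,2):W a1@(0,1):W a2@(2,0):W a3@(2,0):W a4@(1,3):W a5@(0,2):W a6@(2,3):W
t=4: a0@(1,1):W a1@(0,0):W a2@(2,3):W a3@(2,3):W a4@(1,2):W a5@(0,1):W a6@(2,2):W
t=5: a0@(1,0):W a1@(0,3):W a2@(2,2):W a3@(2,2):W a4@(1,1):W a5@(0,0):W a6@(2,1):W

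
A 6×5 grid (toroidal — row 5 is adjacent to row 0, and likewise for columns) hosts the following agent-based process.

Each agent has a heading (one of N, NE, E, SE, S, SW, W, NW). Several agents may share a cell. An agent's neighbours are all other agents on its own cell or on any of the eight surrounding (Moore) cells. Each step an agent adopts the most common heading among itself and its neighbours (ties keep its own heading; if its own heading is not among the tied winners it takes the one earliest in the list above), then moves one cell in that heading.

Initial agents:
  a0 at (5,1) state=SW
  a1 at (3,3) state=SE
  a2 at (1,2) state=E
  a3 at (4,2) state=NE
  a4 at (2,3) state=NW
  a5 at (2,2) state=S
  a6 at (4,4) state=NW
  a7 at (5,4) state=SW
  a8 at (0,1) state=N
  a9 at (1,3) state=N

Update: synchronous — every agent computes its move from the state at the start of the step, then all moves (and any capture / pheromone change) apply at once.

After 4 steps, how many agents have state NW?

t=1: a0@(0,0):SW a1@(2,2):NW a2@(0,2):N a3@(3,3):NE a4@(1,2):NW a5@(3,2):S a6@(3,3):NW a7@(0,3):SW a8@(5,1):N a9@(0,3):N
t=2: a0@(1,4):SW a1@(1,1):NW a2@(5,2):N a3@(2,2):NW a4@(0,1):NW a5@(2,1):NW a6@(2,2):NW a7@(5,3):N a8@(4,1):N a9@(5,3):N
t=3: a0@(2,3):SW a1@(0,0):NW a2@(4,2):N a3@(1,1):NW a4@(5,0):NW a5@(1,0):NW a6@(1,1):NW a7@(4,3):N a8@(3,1):N a9@(4,3):N
t=4: a0@(3,2):SW a1@(5,4):NW a2@(3,2):N a3@(0,0):NW a4@(4,4):NW a5@(0,4):NW a6@(0,0):NW a7@(3,3):N a8@(2,1):N a9@(3,3):N

5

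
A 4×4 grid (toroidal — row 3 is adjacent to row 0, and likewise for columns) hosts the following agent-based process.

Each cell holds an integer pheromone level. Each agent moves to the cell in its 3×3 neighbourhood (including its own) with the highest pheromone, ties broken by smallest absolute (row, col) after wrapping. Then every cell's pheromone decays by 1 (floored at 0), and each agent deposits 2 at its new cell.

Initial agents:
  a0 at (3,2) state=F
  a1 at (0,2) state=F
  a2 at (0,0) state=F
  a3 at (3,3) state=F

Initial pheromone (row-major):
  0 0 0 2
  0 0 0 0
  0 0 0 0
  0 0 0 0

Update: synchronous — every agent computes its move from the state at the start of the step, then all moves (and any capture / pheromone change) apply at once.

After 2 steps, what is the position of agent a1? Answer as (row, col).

(0, 3)

t=1: a0@(0,3) a1@(0,3) a2@(0,3) a3@(0,3) | pheromone: 0 0 0 9 / 0 0 0 0 / 0 0 0 0 / 0 0 0 0
t=2: a0@(0,3) a1@(0,3) a2@(0,3) a3@(0,3) | pheromone: 0 0 0 16 / 0 0 0 0 / 0 0 0 0 / 0 0 0 0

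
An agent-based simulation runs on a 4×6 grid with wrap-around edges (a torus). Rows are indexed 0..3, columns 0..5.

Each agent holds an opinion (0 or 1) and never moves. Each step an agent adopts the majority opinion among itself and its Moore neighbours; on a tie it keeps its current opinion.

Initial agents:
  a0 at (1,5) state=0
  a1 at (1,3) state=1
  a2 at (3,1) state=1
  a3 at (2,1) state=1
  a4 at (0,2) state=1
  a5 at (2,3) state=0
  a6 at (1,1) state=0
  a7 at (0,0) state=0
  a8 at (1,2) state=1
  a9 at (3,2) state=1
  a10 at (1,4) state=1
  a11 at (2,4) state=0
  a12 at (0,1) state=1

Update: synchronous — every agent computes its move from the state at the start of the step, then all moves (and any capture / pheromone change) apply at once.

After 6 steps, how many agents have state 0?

3

t=1: a0@(1,5):0 a1@(1,3):1 a2@(3,1):1 a3@(2,1):1 a4@(0,2):1 a5@(2,3):1 a6@(1,1):1 a7@(0,0):0 a8@(1,2):1 a9@(3,2):1 a10@(1,4):0 a11@(2,4):0 a12@(0,1):1
t=2: a0@(1,5):0 a1@(1,3):1 a2@(3,1):1 a3@(2,1):1 a4@(0,2):1 a5@(2,3):1 a6@(1,1):1 a7@(0,0):1 a8@(1,2):1 a9@(3,2):1 a10@(1,4):0 a11@(2,4):0 a12@(0,1):1
t=3: (unchanged — steady state)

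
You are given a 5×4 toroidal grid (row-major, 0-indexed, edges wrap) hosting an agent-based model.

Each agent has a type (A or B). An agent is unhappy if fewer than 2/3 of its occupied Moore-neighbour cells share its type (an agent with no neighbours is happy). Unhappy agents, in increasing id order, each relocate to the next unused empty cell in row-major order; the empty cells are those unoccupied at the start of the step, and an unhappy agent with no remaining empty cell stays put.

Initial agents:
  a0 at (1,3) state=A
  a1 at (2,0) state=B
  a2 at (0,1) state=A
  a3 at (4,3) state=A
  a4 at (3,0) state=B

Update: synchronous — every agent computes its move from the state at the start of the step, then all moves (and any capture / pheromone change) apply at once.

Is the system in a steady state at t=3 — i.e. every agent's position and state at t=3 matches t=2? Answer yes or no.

no

t=1: a0@(0,0):A a1@(0,2):B a2@(0,1):A a3@(0,3):A a4@(1,0):B
t=2: a0@(0,0):A a1@(1,1):B a2@(1,2):A a3@(1,3):A a4@(2,0):B
t=3: a0@(0,1):A a1@(0,2):B a2@(0,3):A a3@(1,3):A a4@(1,0):B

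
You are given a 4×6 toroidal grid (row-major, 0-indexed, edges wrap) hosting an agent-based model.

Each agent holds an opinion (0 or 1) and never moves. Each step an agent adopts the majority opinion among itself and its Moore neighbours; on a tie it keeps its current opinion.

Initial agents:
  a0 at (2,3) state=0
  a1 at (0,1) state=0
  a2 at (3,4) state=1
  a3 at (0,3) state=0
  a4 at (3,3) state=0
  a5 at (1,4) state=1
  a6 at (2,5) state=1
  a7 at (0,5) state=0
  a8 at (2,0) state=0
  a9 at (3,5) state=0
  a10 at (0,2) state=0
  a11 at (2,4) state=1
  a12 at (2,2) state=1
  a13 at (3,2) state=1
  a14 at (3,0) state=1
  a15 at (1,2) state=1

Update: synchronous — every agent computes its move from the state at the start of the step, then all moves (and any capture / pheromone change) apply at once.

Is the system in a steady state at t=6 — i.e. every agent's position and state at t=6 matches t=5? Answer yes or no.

no

t=1: a0@(2,3):1 a1@(0,1):1 a2@(3,4):0 a3@(0,3):1 a4@(3,3):0 a5@(1,4):1 a6@(2,5):1 a7@(0,5):1 a8@(2,0):0 a9@(3,5):1 a10@(0,2):0 a11@(2,4):1 a12@(2,2):1 a13@(3,2):0 a14@(3,0):0 a15@(1,2):0
t=2: a0@(2,3):1 a1@(0,1):0 a2@(3,4):1 a3@(0,3):0 a4@(3,3):0 a5@(1,4):1 a6@(2,5):1 a7@(0,5):1 a8@(2,0):0 a9@(3,5):1 a10@(0,2):0 a11@(2,4):1 a12@(2,2):0 a13@(3,2):1 a14@(3,0):1 a15@(1,2):1
t=3: a0@(2,3):1 a1@(0,1):1 a2@(3,4):1 a3@(0,3):1 a4@(3,3):0 a5@(1,4):1 a6@(2,5):1 a7@(0,5):1 a8@(2,0):1 a9@(3,5):1 a10@(0,2):0 a11@(2,4):1 a12@(2,2):1 a13@(3,2):0 a14@(3,0):1 a15@(1,2):0
t=4: a0@(2,3):1 a1@(0,1):0 a2@(3,4):1 a3@(0,3):0 a4@(3,3):1 a5@(1,4):1 a6@(2,5):1 a7@(0,5):1 a8@(2,0):1 a9@(3,5):1 a10@(0,2):0 a11@(2,4):1 a12@(2,2):0 a13@(3,2):1 a14@(3,0):1 a15@(1,2):1
t=5: a0@(2,3):1 a1@(0,1):1 a2@(3,4):1 a3@(0,3):1 a4@(3,3):1 a5@(1,4):1 a6@(2,5):1 a7@(0,5):1 a8@(2,0):1 a9@(3,5):1 a10@(0,2):0 a11@(2,4):1 a12@(2,2):1 a13@(3,2):0 a14@(3,0):1 a15@(1,2):0
t=6: a0@(2,3):1 a1@(0,1):0 a2@(3,4):1 a3@(0,3):1 a4@(3,3):1 a5@(1,4):1 a6@(2,5):1 a7@(0,5):1 a8@(2,0):1 a9@(3,5):1 a10@(0,2):0 a11@(2,4):1 a12@(2,2):1 a13@(3,2):1 a14@(3,0):1 a15@(1,2):1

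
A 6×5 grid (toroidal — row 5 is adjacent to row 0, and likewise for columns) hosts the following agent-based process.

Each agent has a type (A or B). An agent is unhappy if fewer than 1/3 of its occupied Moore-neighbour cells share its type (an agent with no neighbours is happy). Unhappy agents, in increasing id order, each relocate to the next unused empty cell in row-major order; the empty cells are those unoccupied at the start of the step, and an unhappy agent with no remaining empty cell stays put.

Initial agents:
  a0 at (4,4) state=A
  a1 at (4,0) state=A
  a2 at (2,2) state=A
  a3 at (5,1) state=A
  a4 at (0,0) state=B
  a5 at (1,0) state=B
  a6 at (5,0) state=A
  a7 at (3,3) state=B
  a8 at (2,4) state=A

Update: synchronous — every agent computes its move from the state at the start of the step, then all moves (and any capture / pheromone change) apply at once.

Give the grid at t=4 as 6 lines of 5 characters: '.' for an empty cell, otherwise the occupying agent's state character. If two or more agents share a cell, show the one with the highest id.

.A..B
BBA..
.....
.....
A...A
AA...

t=1: a0@(4,4):A a1@(4,0):A a2@(0,1):A a3@(5,1):A a4@(0,0):B a5@(1,0):B a6@(5,0):A a7@(0,2):B a8@(0,3):A
t=2: a0@(4,4):A a1@(4,0):A a2@(0,1):A a3@(5,1):A a4@(0,4):B a5@(1,0):B a6@(5,0):A a7@(1,1):B a8@(1,2):A
t=3: (unchanged — steady state)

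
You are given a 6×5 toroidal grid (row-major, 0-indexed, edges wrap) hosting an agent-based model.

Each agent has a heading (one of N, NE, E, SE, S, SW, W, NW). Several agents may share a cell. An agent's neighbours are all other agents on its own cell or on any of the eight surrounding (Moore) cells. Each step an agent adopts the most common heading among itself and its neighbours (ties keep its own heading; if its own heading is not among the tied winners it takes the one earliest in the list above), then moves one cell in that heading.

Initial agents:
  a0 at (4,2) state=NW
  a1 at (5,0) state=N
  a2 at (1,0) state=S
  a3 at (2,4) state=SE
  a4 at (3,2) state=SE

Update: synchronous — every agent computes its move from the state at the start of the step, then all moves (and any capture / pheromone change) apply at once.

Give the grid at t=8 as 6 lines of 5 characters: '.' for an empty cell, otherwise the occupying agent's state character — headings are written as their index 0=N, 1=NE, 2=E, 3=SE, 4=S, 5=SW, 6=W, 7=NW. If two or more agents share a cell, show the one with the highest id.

t=1: a0@(3,1):NW a1@(4,0):N a2@(2,0):S a3@(3,0):SE a4@(4,3):SE
t=2: a0@(2,0):NW a1@(3,0):N a2@(3,0):S a3@(4,1):SE a4@(5,4):SE
t=3: a0@(1,4):NW a1@(2,0):N a2@(4,0):S a3@(5,2):SE a4@(0,0):SE
t=4: a0@(0,3):NW a1@(1,0):N a2@(5,0):S a3@(0,3):SE a4@(1,1):SE
t=5: a0@(5,2):NW a1@(0,0):N a2@(0,0):S a3@(1,4):SE a4@(2,2):SE
t=6: a0@(4,1):NW a1@(5,0):N a2@(1,0):S a3@(2,0):SE a4@(3,3):SE
t=7: a0@(3,0):NW a1@(4,0):N a2@(2,0):S a3@(3,1):SE a4@(4,4):SE
t=8: a0@(4,1):SE a1@(5,1):SE a2@(3,0):S a3@(4,2):SE a4@(5,0):SE

.....
.....
.....
4....
.33..
33...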